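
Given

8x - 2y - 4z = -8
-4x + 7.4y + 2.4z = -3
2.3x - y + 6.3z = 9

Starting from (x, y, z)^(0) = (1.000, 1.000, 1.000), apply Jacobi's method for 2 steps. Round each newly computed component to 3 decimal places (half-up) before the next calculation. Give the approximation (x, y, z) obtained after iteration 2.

(-0.436, -0.937, 1.490)

Iteration 1:
  x = (-8 - (-2)·1.000 - (-4)·1.000) / (8) = -0.250
  y = (-3 - (-4)·1.000 - (2.4)·1.000) / (7.4) = -0.189
  z = (9 - (2.3)·1.000 - (-1)·1.000) / (6.3) = 1.222
Iteration 2:
  x = (-8 - (-2)·-0.189 - (-4)·1.222) / (8) = -0.436
  y = (-3 - (-4)·-0.250 - (2.4)·1.222) / (7.4) = -0.937
  z = (9 - (2.3)·-0.250 - (-1)·-0.189) / (6.3) = 1.490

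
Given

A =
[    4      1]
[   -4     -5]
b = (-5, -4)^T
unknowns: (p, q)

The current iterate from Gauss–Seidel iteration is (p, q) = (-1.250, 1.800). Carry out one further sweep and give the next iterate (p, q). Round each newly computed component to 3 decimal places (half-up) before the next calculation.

(-1.700, 2.160)

One sweep:
  p = (-5 - (1)·1.800) / (4) = -1.700
  q = (-4 - (-4)·-1.700) / (-5) = 2.160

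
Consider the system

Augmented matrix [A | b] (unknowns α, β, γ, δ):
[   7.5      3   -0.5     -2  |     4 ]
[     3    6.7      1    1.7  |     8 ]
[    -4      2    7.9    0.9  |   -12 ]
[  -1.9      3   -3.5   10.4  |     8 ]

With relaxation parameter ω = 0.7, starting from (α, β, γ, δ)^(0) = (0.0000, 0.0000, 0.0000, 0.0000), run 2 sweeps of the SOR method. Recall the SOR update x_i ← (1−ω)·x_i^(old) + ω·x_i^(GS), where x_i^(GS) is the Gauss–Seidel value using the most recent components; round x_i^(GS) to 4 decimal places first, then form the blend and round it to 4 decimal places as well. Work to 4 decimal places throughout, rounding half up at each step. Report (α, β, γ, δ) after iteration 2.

(0.2705, 1.0432, -1.4851, 0.0700)

Iteration 1:
  α: GS value = (4 - (3)·0.0000 - (-0.5)·0.0000 - (-2)·0.0000) / (7.5) = 0.5333;  α ← (1−ω)·0.0000 + ω·0.5333 = 0.3733
  β: GS value = (8 - (3)·0.3733 - (1)·0.0000 - (1.7)·0.0000) / (6.7) = 1.0269;  β ← (1−ω)·0.0000 + ω·1.0269 = 0.7188
  γ: GS value = (-12 - (-4)·0.3733 - (2)·0.7188 - (0.9)·0.0000) / (7.9) = -1.5119;  γ ← (1−ω)·0.0000 + ω·-1.5119 = -1.0583
  δ: GS value = (8 - (-1.9)·0.3733 - (3)·0.7188 - (-3.5)·-1.0583) / (10.4) = 0.2739;  δ ← (1−ω)·0.0000 + ω·0.2739 = 0.1917
Iteration 2:
  α: GS value = (4 - (3)·0.7188 - (-0.5)·-1.0583 - (-2)·0.1917) / (7.5) = 0.2264;  α ← (1−ω)·0.3733 + ω·0.2264 = 0.2705
  β: GS value = (8 - (3)·0.2705 - (1)·-1.0583 - (1.7)·0.1917) / (6.7) = 1.1822;  β ← (1−ω)·0.7188 + ω·1.1822 = 1.0432
  γ: GS value = (-12 - (-4)·0.2705 - (2)·1.0432 - (0.9)·0.1917) / (7.9) = -1.6680;  γ ← (1−ω)·-1.0583 + ω·-1.6680 = -1.4851
  δ: GS value = (8 - (-1.9)·0.2705 - (3)·1.0432 - (-3.5)·-1.4851) / (10.4) = 0.0179;  δ ← (1−ω)·0.1917 + ω·0.0179 = 0.0700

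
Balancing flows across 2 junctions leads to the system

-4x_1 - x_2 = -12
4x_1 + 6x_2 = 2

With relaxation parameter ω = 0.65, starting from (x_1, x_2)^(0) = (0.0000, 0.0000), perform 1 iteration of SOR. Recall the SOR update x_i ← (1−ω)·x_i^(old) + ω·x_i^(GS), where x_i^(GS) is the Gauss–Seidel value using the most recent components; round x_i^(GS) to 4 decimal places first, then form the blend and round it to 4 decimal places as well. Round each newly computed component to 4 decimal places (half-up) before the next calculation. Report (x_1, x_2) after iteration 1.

Iteration 1:
  x_1: GS value = (-12 - (-1)·0.0000) / (-4) = 3.0000;  x_1 ← (1−ω)·0.0000 + ω·3.0000 = 1.9500
  x_2: GS value = (2 - (4)·1.9500) / (6) = -0.9667;  x_2 ← (1−ω)·0.0000 + ω·-0.9667 = -0.6284

(1.9500, -0.6284)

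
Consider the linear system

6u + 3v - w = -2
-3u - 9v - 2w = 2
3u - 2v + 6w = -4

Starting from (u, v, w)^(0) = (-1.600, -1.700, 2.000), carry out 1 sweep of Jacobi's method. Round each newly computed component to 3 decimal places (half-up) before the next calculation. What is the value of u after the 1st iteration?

Iteration 1:
  u = (-2 - (3)·-1.700 - (-1)·2.000) / (6) = 0.850
  v = (2 - (-3)·-1.600 - (-2)·2.000) / (-9) = -0.133
  w = (-4 - (3)·-1.600 - (-2)·-1.700) / (6) = -0.433

0.850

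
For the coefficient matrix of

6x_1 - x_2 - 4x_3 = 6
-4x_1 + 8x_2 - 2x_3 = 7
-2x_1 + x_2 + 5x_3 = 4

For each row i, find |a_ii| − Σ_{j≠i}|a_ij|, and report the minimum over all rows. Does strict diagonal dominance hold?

row 1: |6| − (1+4) = 1
row 2: |8| − (4+2) = 2
row 3: |5| − (2+1) = 2
minimum over rows = 1 → strictly diagonally dominant (convergence guaranteed)

1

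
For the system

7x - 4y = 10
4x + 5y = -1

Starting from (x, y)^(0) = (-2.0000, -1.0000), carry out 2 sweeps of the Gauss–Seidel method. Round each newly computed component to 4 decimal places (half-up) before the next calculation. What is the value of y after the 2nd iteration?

Iteration 1:
  x = (10 - (-4)·-1.0000) / (7) = 0.8571
  y = (-1 - (4)·0.8571) / (5) = -0.8857
Iteration 2:
  x = (10 - (-4)·-0.8857) / (7) = 0.9225
  y = (-1 - (4)·0.9225) / (5) = -0.9380

-0.9380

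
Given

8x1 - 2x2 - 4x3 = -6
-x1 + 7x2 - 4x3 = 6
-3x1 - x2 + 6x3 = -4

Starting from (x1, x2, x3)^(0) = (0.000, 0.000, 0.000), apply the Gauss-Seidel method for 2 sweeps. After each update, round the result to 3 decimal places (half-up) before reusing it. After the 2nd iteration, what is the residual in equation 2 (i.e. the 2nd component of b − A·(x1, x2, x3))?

Iteration 1:
  x1 = (-6 - (-2)·0.000 - (-4)·0.000) / (8) = -0.750
  x2 = (6 - (-1)·-0.750 - (-4)·0.000) / (7) = 0.750
  x3 = (-4 - (-3)·-0.750 - (-1)·0.750) / (6) = -0.917
Iteration 2:
  x1 = (-6 - (-2)·0.750 - (-4)·-0.917) / (8) = -1.021
  x2 = (6 - (-1)·-1.021 - (-4)·-0.917) / (7) = 0.187
  x3 = (-4 - (-3)·-1.021 - (-1)·0.187) / (6) = -1.146
Residual b − A·x = (-2.042, -0.914, 0.000)

-0.914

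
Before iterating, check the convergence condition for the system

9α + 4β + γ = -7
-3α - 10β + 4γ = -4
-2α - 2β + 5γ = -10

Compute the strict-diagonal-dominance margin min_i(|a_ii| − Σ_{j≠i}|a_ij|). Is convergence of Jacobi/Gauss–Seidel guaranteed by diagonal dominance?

row 1: |9| − (4+1) = 4
row 2: |-10| − (3+4) = 3
row 3: |5| − (2+2) = 1
minimum over rows = 1 → strictly diagonally dominant (convergence guaranteed)

1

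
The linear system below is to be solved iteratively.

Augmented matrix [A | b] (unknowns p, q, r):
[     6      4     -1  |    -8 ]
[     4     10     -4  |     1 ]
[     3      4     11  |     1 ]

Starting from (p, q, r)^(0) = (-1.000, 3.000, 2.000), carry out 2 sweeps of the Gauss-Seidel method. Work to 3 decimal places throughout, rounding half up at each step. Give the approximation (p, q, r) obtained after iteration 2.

(-2.709, 1.242, 0.378)

Iteration 1:
  p = (-8 - (4)·3.000 - (-1)·2.000) / (6) = -3.000
  q = (1 - (4)·-3.000 - (-4)·2.000) / (10) = 2.100
  r = (1 - (3)·-3.000 - (4)·2.100) / (11) = 0.145
Iteration 2:
  p = (-8 - (4)·2.100 - (-1)·0.145) / (6) = -2.709
  q = (1 - (4)·-2.709 - (-4)·0.145) / (10) = 1.242
  r = (1 - (3)·-2.709 - (4)·1.242) / (11) = 0.378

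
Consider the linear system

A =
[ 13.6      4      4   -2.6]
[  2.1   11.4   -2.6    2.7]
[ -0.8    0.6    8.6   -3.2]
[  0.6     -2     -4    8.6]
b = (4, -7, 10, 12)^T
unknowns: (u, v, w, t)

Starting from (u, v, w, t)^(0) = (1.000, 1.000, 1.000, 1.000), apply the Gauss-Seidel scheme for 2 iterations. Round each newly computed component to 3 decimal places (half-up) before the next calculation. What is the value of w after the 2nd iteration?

Iteration 1:
  u = (4 - (4)·1.000 - (4)·1.000 - (-2.6)·1.000) / (13.6) = -0.103
  v = (-7 - (2.1)·-0.103 - (-2.6)·1.000 - (2.7)·1.000) / (11.4) = -0.604
  w = (10 - (-0.8)·-0.103 - (0.6)·-0.604 - (-3.2)·1.000) / (8.6) = 1.567
  t = (12 - (0.6)·-0.103 - (-2)·-0.604 - (-4)·1.567) / (8.6) = 1.991
Iteration 2:
  u = (4 - (4)·-0.604 - (4)·1.567 - (-2.6)·1.991) / (13.6) = 0.392
  v = (-7 - (2.1)·0.392 - (-2.6)·1.567 - (2.7)·1.991) / (11.4) = -0.800
  w = (10 - (-0.8)·0.392 - (0.6)·-0.800 - (-3.2)·1.991) / (8.6) = 1.996
  t = (12 - (0.6)·0.392 - (-2)·-0.800 - (-4)·1.996) / (8.6) = 2.110

1.996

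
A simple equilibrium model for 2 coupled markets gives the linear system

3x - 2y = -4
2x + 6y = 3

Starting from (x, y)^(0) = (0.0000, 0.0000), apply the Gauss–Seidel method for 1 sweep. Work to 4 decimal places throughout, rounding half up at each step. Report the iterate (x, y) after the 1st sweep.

(-1.3333, 0.9444)

Iteration 1:
  x = (-4 - (-2)·0.0000) / (3) = -1.3333
  y = (3 - (2)·-1.3333) / (6) = 0.9444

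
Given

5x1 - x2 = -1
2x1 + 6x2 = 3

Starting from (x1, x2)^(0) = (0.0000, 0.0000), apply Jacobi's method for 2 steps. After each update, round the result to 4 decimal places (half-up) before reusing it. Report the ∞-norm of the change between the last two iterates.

Iteration 1:
  x1 = (-1 - (-1)·0.0000) / (5) = -0.2000
  x2 = (3 - (2)·0.0000) / (6) = 0.5000
Iteration 2:
  x1 = (-1 - (-1)·0.5000) / (5) = -0.1000
  x2 = (3 - (2)·-0.2000) / (6) = 0.5667
Change: (0.1000, 0.0667) → max |·| = 0.1000

0.1000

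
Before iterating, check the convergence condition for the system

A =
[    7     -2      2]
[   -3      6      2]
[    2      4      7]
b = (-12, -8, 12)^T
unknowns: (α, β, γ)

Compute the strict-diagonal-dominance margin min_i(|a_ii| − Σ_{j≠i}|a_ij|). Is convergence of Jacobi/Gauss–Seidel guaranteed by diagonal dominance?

row 1: |7| − (2+2) = 3
row 2: |6| − (3+2) = 1
row 3: |7| − (2+4) = 1
minimum over rows = 1 → strictly diagonally dominant (convergence guaranteed)

1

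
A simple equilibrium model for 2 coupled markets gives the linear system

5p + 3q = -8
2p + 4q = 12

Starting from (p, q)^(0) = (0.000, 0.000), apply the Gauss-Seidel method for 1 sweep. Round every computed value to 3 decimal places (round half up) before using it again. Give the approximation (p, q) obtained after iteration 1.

Iteration 1:
  p = (-8 - (3)·0.000) / (5) = -1.600
  q = (12 - (2)·-1.600) / (4) = 3.800

(-1.600, 3.800)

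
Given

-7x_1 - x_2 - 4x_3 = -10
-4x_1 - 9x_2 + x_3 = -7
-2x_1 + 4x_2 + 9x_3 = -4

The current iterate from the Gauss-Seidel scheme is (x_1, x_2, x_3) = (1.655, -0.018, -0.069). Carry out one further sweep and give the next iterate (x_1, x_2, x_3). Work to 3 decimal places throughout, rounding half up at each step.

One sweep:
  x_1 = (-10 - (-1)·-0.018 - (-4)·-0.069) / (-7) = 1.471
  x_2 = (-7 - (-4)·1.471 - (1)·-0.069) / (-9) = 0.116
  x_3 = (-4 - (-2)·1.471 - (4)·0.116) / (9) = -0.169

(1.471, 0.116, -0.169)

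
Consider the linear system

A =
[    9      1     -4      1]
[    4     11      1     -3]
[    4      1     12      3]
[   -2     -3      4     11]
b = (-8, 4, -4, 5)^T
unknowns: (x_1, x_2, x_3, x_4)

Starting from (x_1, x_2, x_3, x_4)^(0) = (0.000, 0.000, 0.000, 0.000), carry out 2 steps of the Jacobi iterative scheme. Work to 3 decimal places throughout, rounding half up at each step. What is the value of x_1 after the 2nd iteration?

-1.128

Iteration 1:
  x_1 = (-8 - (1)·0.000 - (-4)·0.000 - (1)·0.000) / (9) = -0.889
  x_2 = (4 - (4)·0.000 - (1)·0.000 - (-3)·0.000) / (11) = 0.364
  x_3 = (-4 - (4)·0.000 - (1)·0.000 - (3)·0.000) / (12) = -0.333
  x_4 = (5 - (-2)·0.000 - (-3)·0.000 - (4)·0.000) / (11) = 0.455
Iteration 2:
  x_1 = (-8 - (1)·0.364 - (-4)·-0.333 - (1)·0.455) / (9) = -1.128
  x_2 = (4 - (4)·-0.889 - (1)·-0.333 - (-3)·0.455) / (11) = 0.841
  x_3 = (-4 - (4)·-0.889 - (1)·0.364 - (3)·0.455) / (12) = -0.181
  x_4 = (5 - (-2)·-0.889 - (-3)·0.364 - (4)·-0.333) / (11) = 0.513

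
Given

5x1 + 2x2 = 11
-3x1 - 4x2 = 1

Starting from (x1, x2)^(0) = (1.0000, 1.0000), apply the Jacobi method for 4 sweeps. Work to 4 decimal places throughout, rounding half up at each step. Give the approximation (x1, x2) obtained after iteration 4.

(3.0800, -2.3800)

Iteration 1:
  x1 = (11 - (2)·1.0000) / (5) = 1.8000
  x2 = (1 - (-3)·1.0000) / (-4) = -1.0000
Iteration 2:
  x1 = (11 - (2)·-1.0000) / (5) = 2.6000
  x2 = (1 - (-3)·1.8000) / (-4) = -1.6000
Iteration 3:
  x1 = (11 - (2)·-1.6000) / (5) = 2.8400
  x2 = (1 - (-3)·2.6000) / (-4) = -2.2000
Iteration 4:
  x1 = (11 - (2)·-2.2000) / (5) = 3.0800
  x2 = (1 - (-3)·2.8400) / (-4) = -2.3800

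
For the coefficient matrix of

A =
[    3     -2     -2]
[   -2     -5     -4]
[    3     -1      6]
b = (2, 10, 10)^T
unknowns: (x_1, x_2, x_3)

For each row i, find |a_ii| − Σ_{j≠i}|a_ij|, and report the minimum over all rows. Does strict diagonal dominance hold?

-1

row 1: |3| − (2+2) = -1
row 2: |-5| − (2+4) = -1
row 3: |6| − (3+1) = 2
minimum over rows = -1 → not strictly diagonally dominant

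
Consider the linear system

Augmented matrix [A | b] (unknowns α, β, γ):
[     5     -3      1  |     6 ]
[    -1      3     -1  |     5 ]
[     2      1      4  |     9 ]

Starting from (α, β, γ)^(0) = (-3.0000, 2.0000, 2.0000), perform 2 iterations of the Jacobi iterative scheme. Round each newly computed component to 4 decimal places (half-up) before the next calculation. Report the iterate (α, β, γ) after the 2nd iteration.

(1.3500, 3.4167, 0.9167)

Iteration 1:
  α = (6 - (-3)·2.0000 - (1)·2.0000) / (5) = 2.0000
  β = (5 - (-1)·-3.0000 - (-1)·2.0000) / (3) = 1.3333
  γ = (9 - (2)·-3.0000 - (1)·2.0000) / (4) = 3.2500
Iteration 2:
  α = (6 - (-3)·1.3333 - (1)·3.2500) / (5) = 1.3500
  β = (5 - (-1)·2.0000 - (-1)·3.2500) / (3) = 3.4167
  γ = (9 - (2)·2.0000 - (1)·1.3333) / (4) = 0.9167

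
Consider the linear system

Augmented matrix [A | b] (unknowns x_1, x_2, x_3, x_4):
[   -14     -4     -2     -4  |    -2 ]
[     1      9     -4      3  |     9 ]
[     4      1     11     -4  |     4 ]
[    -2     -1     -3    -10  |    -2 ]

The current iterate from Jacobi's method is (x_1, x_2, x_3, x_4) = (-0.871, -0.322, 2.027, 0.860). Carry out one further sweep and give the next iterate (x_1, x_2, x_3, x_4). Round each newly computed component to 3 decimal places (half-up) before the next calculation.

One sweep:
  x_1 = (-2 - (-4)·-0.322 - (-2)·2.027 - (-4)·0.860) / (-14) = -0.300
  x_2 = (9 - (1)·-0.871 - (-4)·2.027 - (3)·0.860) / (9) = 1.711
  x_3 = (4 - (4)·-0.871 - (1)·-0.322 - (-4)·0.860) / (11) = 1.022
  x_4 = (-2 - (-2)·-0.871 - (-1)·-0.322 - (-3)·2.027) / (-10) = -0.202

(-0.300, 1.711, 1.022, -0.202)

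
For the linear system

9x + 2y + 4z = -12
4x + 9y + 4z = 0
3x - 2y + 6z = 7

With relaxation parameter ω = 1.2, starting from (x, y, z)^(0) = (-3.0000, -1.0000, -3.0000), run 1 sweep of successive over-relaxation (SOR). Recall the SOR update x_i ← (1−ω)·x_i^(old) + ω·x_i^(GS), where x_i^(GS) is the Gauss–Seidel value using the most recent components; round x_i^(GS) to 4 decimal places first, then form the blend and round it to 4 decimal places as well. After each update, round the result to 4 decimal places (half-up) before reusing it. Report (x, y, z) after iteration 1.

Iteration 1:
  x: GS value = (-12 - (2)·-1.0000 - (4)·-3.0000) / (9) = 0.2222;  x ← (1−ω)·-3.0000 + ω·0.2222 = 0.8666
  y: GS value = (0 - (4)·0.8666 - (4)·-3.0000) / (9) = 0.9482;  y ← (1−ω)·-1.0000 + ω·0.9482 = 1.3378
  z: GS value = (7 - (3)·0.8666 - (-2)·1.3378) / (6) = 1.1793;  z ← (1−ω)·-3.0000 + ω·1.1793 = 2.0152

(0.8666, 1.3378, 2.0152)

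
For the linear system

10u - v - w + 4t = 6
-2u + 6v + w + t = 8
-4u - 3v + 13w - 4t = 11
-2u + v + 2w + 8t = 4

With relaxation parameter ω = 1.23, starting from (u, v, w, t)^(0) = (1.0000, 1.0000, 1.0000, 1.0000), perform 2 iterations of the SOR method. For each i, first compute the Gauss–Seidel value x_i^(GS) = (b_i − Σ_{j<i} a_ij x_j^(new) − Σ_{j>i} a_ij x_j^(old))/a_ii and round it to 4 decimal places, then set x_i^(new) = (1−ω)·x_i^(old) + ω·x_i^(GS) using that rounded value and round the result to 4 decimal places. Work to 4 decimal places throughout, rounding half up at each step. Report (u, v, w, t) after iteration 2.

Iteration 1:
  u: GS value = (6 - (-1)·1.0000 - (-1)·1.0000 - (4)·1.0000) / (10) = 0.4000;  u ← (1−ω)·1.0000 + ω·0.4000 = 0.2620
  v: GS value = (8 - (-2)·0.2620 - (1)·1.0000 - (1)·1.0000) / (6) = 1.0873;  v ← (1−ω)·1.0000 + ω·1.0873 = 1.1074
  w: GS value = (11 - (-4)·0.2620 - (-3)·1.1074 - (-4)·1.0000) / (13) = 1.4900;  w ← (1−ω)·1.0000 + ω·1.4900 = 1.6027
  t: GS value = (4 - (-2)·0.2620 - (1)·1.1074 - (2)·1.6027) / (8) = 0.0264;  t ← (1−ω)·1.0000 + ω·0.0264 = -0.1975
Iteration 2:
  u: GS value = (6 - (-1)·1.1074 - (-1)·1.6027 - (4)·-0.1975) / (10) = 0.9500;  u ← (1−ω)·0.2620 + ω·0.9500 = 1.1082
  v: GS value = (8 - (-2)·1.1082 - (1)·1.6027 - (1)·-0.1975) / (6) = 1.4685;  v ← (1−ω)·1.1074 + ω·1.4685 = 1.5516
  w: GS value = (11 - (-4)·1.1082 - (-3)·1.5516 - (-4)·-0.1975) / (13) = 1.4844;  w ← (1−ω)·1.6027 + ω·1.4844 = 1.4572
  t: GS value = (4 - (-2)·1.1082 - (1)·1.5516 - (2)·1.4572) / (8) = 0.2188;  t ← (1−ω)·-0.1975 + ω·0.2188 = 0.3145

(1.1082, 1.5516, 1.4572, 0.3145)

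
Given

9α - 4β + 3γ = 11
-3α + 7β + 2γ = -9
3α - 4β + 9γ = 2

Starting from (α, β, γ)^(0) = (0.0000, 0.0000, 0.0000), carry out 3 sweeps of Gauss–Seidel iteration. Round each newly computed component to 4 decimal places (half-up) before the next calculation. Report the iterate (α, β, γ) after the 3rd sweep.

(1.0635, -0.7060, -0.4461)

Iteration 1:
  α = (11 - (-4)·0.0000 - (3)·0.0000) / (9) = 1.2222
  β = (-9 - (-3)·1.2222 - (2)·0.0000) / (7) = -0.7619
  γ = (2 - (3)·1.2222 - (-4)·-0.7619) / (9) = -0.5238
Iteration 2:
  α = (11 - (-4)·-0.7619 - (3)·-0.5238) / (9) = 1.0582
  β = (-9 - (-3)·1.0582 - (2)·-0.5238) / (7) = -0.6825
  γ = (2 - (3)·1.0582 - (-4)·-0.6825) / (9) = -0.4338
Iteration 3:
  α = (11 - (-4)·-0.6825 - (3)·-0.4338) / (9) = 1.0635
  β = (-9 - (-3)·1.0635 - (2)·-0.4338) / (7) = -0.7060
  γ = (2 - (3)·1.0635 - (-4)·-0.7060) / (9) = -0.4461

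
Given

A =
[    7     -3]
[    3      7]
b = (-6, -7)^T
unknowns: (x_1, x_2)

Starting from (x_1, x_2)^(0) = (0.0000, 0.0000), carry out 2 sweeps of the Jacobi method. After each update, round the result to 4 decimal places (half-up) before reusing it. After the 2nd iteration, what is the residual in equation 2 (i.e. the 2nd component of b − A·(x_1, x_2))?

1.2860

Iteration 1:
  x_1 = (-6 - (-3)·0.0000) / (7) = -0.8571
  x_2 = (-7 - (3)·0.0000) / (7) = -1.0000
Iteration 2:
  x_1 = (-6 - (-3)·-1.0000) / (7) = -1.2857
  x_2 = (-7 - (3)·-0.8571) / (7) = -0.6327
Residual b − A·x = (1.1018, 1.2860)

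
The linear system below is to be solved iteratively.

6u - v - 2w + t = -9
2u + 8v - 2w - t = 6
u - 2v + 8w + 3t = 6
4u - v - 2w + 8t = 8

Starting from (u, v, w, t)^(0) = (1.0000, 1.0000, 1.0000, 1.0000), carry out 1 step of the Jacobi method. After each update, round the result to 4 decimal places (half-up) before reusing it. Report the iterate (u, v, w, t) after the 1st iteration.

Iteration 1:
  u = (-9 - (-1)·1.0000 - (-2)·1.0000 - (1)·1.0000) / (6) = -1.1667
  v = (6 - (2)·1.0000 - (-2)·1.0000 - (-1)·1.0000) / (8) = 0.8750
  w = (6 - (1)·1.0000 - (-2)·1.0000 - (3)·1.0000) / (8) = 0.5000
  t = (8 - (4)·1.0000 - (-1)·1.0000 - (-2)·1.0000) / (8) = 0.8750

(-1.1667, 0.8750, 0.5000, 0.8750)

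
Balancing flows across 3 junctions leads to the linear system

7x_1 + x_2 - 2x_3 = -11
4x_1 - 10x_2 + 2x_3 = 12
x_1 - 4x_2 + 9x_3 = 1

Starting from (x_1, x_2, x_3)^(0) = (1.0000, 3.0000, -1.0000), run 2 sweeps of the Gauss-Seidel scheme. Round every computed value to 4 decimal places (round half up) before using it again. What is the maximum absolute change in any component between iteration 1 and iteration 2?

0.8553

Iteration 1:
  x_1 = (-11 - (1)·3.0000 - (-2)·-1.0000) / (7) = -2.2857
  x_2 = (12 - (4)·-2.2857 - (2)·-1.0000) / (-10) = -2.3143
  x_3 = (1 - (1)·-2.2857 - (-4)·-2.3143) / (9) = -0.6635
Iteration 2:
  x_1 = (-11 - (1)·-2.3143 - (-2)·-0.6635) / (7) = -1.4304
  x_2 = (12 - (4)·-1.4304 - (2)·-0.6635) / (-10) = -1.9049
  x_3 = (1 - (1)·-1.4304 - (-4)·-1.9049) / (9) = -0.5766
Change: (0.8553, 0.4094, 0.0869) → max |·| = 0.8553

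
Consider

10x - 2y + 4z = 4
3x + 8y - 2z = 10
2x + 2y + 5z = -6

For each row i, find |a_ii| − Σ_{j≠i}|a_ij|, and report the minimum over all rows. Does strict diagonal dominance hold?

row 1: |10| − (2+4) = 4
row 2: |8| − (3+2) = 3
row 3: |5| − (2+2) = 1
minimum over rows = 1 → strictly diagonally dominant (convergence guaranteed)

1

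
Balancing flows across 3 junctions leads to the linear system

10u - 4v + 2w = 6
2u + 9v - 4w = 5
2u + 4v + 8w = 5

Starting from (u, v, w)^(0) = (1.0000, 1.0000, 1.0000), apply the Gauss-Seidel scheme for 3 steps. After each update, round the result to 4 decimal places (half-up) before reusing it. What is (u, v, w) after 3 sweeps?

Iteration 1:
  u = (6 - (-4)·1.0000 - (2)·1.0000) / (10) = 0.8000
  v = (5 - (2)·0.8000 - (-4)·1.0000) / (9) = 0.8222
  w = (5 - (2)·0.8000 - (4)·0.8222) / (8) = 0.0139
Iteration 2:
  u = (6 - (-4)·0.8222 - (2)·0.0139) / (10) = 0.9261
  v = (5 - (2)·0.9261 - (-4)·0.0139) / (9) = 0.3559
  w = (5 - (2)·0.9261 - (4)·0.3559) / (8) = 0.2155
Iteration 3:
  u = (6 - (-4)·0.3559 - (2)·0.2155) / (10) = 0.6993
  v = (5 - (2)·0.6993 - (-4)·0.2155) / (9) = 0.4959
  w = (5 - (2)·0.6993 - (4)·0.4959) / (8) = 0.2022

(0.6993, 0.4959, 0.2022)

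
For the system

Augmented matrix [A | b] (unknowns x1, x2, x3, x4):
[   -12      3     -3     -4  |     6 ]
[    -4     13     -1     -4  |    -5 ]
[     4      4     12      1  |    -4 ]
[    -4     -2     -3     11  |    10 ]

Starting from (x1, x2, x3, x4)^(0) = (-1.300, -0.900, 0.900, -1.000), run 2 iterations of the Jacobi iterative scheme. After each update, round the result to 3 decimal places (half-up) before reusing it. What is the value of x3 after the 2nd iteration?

0.170

Iteration 1:
  x1 = (6 - (3)·-0.900 - (-3)·0.900 - (-4)·-1.000) / (-12) = -0.617
  x2 = (-5 - (-4)·-1.300 - (-1)·0.900 - (-4)·-1.000) / (13) = -1.023
  x3 = (-4 - (4)·-1.300 - (4)·-0.900 - (1)·-1.000) / (12) = 0.483
  x4 = (10 - (-4)·-1.300 - (-2)·-0.900 - (-3)·0.900) / (11) = 0.518
Iteration 2:
  x1 = (6 - (3)·-1.023 - (-3)·0.483 - (-4)·0.518) / (-12) = -1.049
  x2 = (-5 - (-4)·-0.617 - (-1)·0.483 - (-4)·0.518) / (13) = -0.378
  x3 = (-4 - (4)·-0.617 - (4)·-1.023 - (1)·0.518) / (12) = 0.170
  x4 = (10 - (-4)·-0.617 - (-2)·-1.023 - (-3)·0.483) / (11) = 0.630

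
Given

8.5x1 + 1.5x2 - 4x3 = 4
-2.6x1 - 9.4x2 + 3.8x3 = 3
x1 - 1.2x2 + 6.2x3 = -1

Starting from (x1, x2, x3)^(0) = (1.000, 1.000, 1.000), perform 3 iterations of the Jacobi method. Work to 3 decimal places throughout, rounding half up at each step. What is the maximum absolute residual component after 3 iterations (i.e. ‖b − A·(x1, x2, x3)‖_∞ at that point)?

Iteration 1:
  x1 = (4 - (1.5)·1.000 - (-4)·1.000) / (8.5) = 0.765
  x2 = (3 - (-2.6)·1.000 - (3.8)·1.000) / (-9.4) = -0.191
  x3 = (-1 - (1)·1.000 - (-1.2)·1.000) / (6.2) = -0.129
Iteration 2:
  x1 = (4 - (1.5)·-0.191 - (-4)·-0.129) / (8.5) = 0.444
  x2 = (3 - (-2.6)·0.765 - (3.8)·-0.129) / (-9.4) = -0.583
  x3 = (-1 - (1)·0.765 - (-1.2)·-0.191) / (6.2) = -0.322
Iteration 3:
  x1 = (4 - (1.5)·-0.583 - (-4)·-0.322) / (8.5) = 0.422
  x2 = (3 - (-2.6)·0.444 - (3.8)·-0.322) / (-9.4) = -0.572
  x3 = (-1 - (1)·0.444 - (-1.2)·-0.583) / (6.2) = -0.346
Residual b − A·x = (-0.113, 0.035, 0.037); ∞-norm = 0.113

0.113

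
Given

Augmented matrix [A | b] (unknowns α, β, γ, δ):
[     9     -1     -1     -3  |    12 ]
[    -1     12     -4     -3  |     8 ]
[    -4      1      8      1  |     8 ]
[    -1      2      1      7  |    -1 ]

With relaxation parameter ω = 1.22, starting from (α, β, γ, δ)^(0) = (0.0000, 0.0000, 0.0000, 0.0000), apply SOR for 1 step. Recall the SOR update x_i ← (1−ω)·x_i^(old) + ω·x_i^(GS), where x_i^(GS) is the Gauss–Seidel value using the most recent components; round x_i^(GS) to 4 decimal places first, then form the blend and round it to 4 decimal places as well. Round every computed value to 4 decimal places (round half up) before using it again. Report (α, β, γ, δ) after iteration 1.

(1.6266, 0.9787, 2.0630, -0.5915)

Iteration 1:
  α: GS value = (12 - (-1)·0.0000 - (-1)·0.0000 - (-3)·0.0000) / (9) = 1.3333;  α ← (1−ω)·0.0000 + ω·1.3333 = 1.6266
  β: GS value = (8 - (-1)·1.6266 - (-4)·0.0000 - (-3)·0.0000) / (12) = 0.8022;  β ← (1−ω)·0.0000 + ω·0.8022 = 0.9787
  γ: GS value = (8 - (-4)·1.6266 - (1)·0.9787 - (1)·0.0000) / (8) = 1.6910;  γ ← (1−ω)·0.0000 + ω·1.6910 = 2.0630
  δ: GS value = (-1 - (-1)·1.6266 - (2)·0.9787 - (1)·2.0630) / (7) = -0.4848;  δ ← (1−ω)·0.0000 + ω·-0.4848 = -0.5915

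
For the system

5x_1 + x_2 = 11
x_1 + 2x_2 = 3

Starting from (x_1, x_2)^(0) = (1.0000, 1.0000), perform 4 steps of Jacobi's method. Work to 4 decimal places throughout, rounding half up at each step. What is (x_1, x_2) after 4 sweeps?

Iteration 1:
  x_1 = (11 - (1)·1.0000) / (5) = 2.0000
  x_2 = (3 - (1)·1.0000) / (2) = 1.0000
Iteration 2:
  x_1 = (11 - (1)·1.0000) / (5) = 2.0000
  x_2 = (3 - (1)·2.0000) / (2) = 0.5000
Iteration 3:
  x_1 = (11 - (1)·0.5000) / (5) = 2.1000
  x_2 = (3 - (1)·2.0000) / (2) = 0.5000
Iteration 4:
  x_1 = (11 - (1)·0.5000) / (5) = 2.1000
  x_2 = (3 - (1)·2.1000) / (2) = 0.4500

(2.1000, 0.4500)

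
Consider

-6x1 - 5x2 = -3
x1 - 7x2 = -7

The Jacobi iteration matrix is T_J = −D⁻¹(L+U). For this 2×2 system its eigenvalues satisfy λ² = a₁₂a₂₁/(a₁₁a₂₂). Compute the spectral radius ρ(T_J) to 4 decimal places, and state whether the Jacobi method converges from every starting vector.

0.3450

a₁₂a₂₁/(a₁₁a₂₂) = (-5)·(1) / ((-6)·(-7)) = -0.119048
ρ = √|-0.119048| = √0.119048 = 0.3450
ρ < 1, so Jacobi converges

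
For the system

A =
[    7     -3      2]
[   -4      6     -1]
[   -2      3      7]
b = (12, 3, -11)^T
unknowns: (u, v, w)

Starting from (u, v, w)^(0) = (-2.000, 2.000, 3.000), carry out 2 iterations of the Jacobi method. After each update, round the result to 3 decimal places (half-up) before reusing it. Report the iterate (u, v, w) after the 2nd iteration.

(2.429, 1.143, -0.939)

Iteration 1:
  u = (12 - (-3)·2.000 - (2)·3.000) / (7) = 1.714
  v = (3 - (-4)·-2.000 - (-1)·3.000) / (6) = -0.333
  w = (-11 - (-2)·-2.000 - (3)·2.000) / (7) = -3.000
Iteration 2:
  u = (12 - (-3)·-0.333 - (2)·-3.000) / (7) = 2.429
  v = (3 - (-4)·1.714 - (-1)·-3.000) / (6) = 1.143
  w = (-11 - (-2)·1.714 - (3)·-0.333) / (7) = -0.939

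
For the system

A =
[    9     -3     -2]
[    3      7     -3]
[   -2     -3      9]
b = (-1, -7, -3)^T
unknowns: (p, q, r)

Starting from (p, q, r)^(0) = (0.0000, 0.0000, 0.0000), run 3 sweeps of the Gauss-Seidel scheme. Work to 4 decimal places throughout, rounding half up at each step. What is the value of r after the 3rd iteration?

Iteration 1:
  p = (-1 - (-3)·0.0000 - (-2)·0.0000) / (9) = -0.1111
  q = (-7 - (3)·-0.1111 - (-3)·0.0000) / (7) = -0.9524
  r = (-3 - (-2)·-0.1111 - (-3)·-0.9524) / (9) = -0.6755
Iteration 2:
  p = (-1 - (-3)·-0.9524 - (-2)·-0.6755) / (9) = -0.5787
  q = (-7 - (3)·-0.5787 - (-3)·-0.6755) / (7) = -1.0415
  r = (-3 - (-2)·-0.5787 - (-3)·-1.0415) / (9) = -0.8091
Iteration 3:
  p = (-1 - (-3)·-1.0415 - (-2)·-0.8091) / (9) = -0.6381
  q = (-7 - (3)·-0.6381 - (-3)·-0.8091) / (7) = -1.0733
  r = (-3 - (-2)·-0.6381 - (-3)·-1.0733) / (9) = -0.8329

-0.8329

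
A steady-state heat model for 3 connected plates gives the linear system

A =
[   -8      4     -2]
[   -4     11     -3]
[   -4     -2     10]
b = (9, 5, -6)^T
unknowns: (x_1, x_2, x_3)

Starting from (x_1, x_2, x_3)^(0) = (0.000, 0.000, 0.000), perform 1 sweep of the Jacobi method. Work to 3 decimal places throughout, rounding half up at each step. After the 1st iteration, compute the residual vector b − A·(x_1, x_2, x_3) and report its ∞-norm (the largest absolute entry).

Iteration 1:
  x_1 = (9 - (4)·0.000 - (-2)·0.000) / (-8) = -1.125
  x_2 = (5 - (-4)·0.000 - (-3)·0.000) / (11) = 0.455
  x_3 = (-6 - (-4)·0.000 - (-2)·0.000) / (10) = -0.600
Residual b − A·x = (-3.020, -6.305, -3.590); ∞-norm = 6.305

6.305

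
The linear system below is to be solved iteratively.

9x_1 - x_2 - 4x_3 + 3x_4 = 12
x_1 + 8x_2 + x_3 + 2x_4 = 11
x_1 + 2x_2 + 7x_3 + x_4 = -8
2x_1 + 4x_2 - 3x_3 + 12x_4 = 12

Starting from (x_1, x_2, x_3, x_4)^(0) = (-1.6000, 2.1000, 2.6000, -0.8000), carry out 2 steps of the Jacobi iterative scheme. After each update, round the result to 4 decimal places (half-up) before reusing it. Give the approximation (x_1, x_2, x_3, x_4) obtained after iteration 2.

(0.4667, 0.8722, -2.1579, -0.3315)

Iteration 1:
  x_1 = (12 - (-1)·2.1000 - (-4)·2.6000 - (3)·-0.8000) / (9) = 2.9889
  x_2 = (11 - (1)·-1.6000 - (1)·2.6000 - (2)·-0.8000) / (8) = 1.4500
  x_3 = (-8 - (1)·-1.6000 - (2)·2.1000 - (1)·-0.8000) / (7) = -1.4000
  x_4 = (12 - (2)·-1.6000 - (4)·2.1000 - (-3)·2.6000) / (12) = 1.2167
Iteration 2:
  x_1 = (12 - (-1)·1.4500 - (-4)·-1.4000 - (3)·1.2167) / (9) = 0.4667
  x_2 = (11 - (1)·2.9889 - (1)·-1.4000 - (2)·1.2167) / (8) = 0.8722
  x_3 = (-8 - (1)·2.9889 - (2)·1.4500 - (1)·1.2167) / (7) = -2.1579
  x_4 = (12 - (2)·2.9889 - (4)·1.4500 - (-3)·-1.4000) / (12) = -0.3315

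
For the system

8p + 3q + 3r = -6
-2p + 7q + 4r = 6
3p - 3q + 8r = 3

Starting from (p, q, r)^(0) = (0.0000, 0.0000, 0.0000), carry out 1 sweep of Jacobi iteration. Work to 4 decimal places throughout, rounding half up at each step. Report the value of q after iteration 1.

0.8571

Iteration 1:
  p = (-6 - (3)·0.0000 - (3)·0.0000) / (8) = -0.7500
  q = (6 - (-2)·0.0000 - (4)·0.0000) / (7) = 0.8571
  r = (3 - (3)·0.0000 - (-3)·0.0000) / (8) = 0.3750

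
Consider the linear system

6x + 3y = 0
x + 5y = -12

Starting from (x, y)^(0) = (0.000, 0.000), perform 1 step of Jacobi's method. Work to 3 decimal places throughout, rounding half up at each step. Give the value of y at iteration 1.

Iteration 1:
  x = (0 - (3)·0.000) / (6) = 0.000
  y = (-12 - (1)·0.000) / (5) = -2.400

-2.400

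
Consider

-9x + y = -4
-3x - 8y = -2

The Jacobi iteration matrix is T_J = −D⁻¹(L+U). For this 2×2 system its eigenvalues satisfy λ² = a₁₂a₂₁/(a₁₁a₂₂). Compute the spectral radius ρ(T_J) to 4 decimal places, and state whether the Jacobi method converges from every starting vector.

0.2041

a₁₂a₂₁/(a₁₁a₂₂) = (1)·(-3) / ((-9)·(-8)) = -0.041667
ρ = √|-0.041667| = √0.041667 = 0.2041
ρ < 1, so Jacobi converges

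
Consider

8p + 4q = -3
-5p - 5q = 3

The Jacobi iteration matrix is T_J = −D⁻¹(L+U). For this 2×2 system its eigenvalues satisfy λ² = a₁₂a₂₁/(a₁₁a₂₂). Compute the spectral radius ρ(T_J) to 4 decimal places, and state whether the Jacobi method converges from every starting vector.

a₁₂a₂₁/(a₁₁a₂₂) = (4)·(-5) / ((8)·(-5)) = 0.500000
ρ = √|0.500000| = √0.500000 = 0.7071
ρ < 1, so Jacobi converges

0.7071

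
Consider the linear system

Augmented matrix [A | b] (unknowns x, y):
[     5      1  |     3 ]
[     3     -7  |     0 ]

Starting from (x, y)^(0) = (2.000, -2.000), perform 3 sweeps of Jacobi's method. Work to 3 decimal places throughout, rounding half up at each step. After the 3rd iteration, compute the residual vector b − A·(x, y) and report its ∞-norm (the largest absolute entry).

0.254

Iteration 1:
  x = (3 - (1)·-2.000) / (5) = 1.000
  y = (0 - (3)·2.000) / (-7) = 0.857
Iteration 2:
  x = (3 - (1)·0.857) / (5) = 0.429
  y = (0 - (3)·1.000) / (-7) = 0.429
Iteration 3:
  x = (3 - (1)·0.429) / (5) = 0.514
  y = (0 - (3)·0.429) / (-7) = 0.184
Residual b − A·x = (0.246, -0.254); ∞-norm = 0.254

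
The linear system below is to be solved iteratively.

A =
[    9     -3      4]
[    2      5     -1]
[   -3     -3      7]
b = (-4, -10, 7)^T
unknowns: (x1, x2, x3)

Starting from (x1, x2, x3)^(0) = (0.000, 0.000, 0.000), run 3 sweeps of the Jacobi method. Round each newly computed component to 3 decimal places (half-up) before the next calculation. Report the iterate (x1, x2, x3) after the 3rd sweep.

Iteration 1:
  x1 = (-4 - (-3)·0.000 - (4)·0.000) / (9) = -0.444
  x2 = (-10 - (2)·0.000 - (-1)·0.000) / (5) = -2.000
  x3 = (7 - (-3)·0.000 - (-3)·0.000) / (7) = 1.000
Iteration 2:
  x1 = (-4 - (-3)·-2.000 - (4)·1.000) / (9) = -1.556
  x2 = (-10 - (2)·-0.444 - (-1)·1.000) / (5) = -1.622
  x3 = (7 - (-3)·-0.444 - (-3)·-2.000) / (7) = -0.047
Iteration 3:
  x1 = (-4 - (-3)·-1.622 - (4)·-0.047) / (9) = -0.964
  x2 = (-10 - (2)·-1.556 - (-1)·-0.047) / (5) = -1.387
  x3 = (7 - (-3)·-1.556 - (-3)·-1.622) / (7) = -0.362

(-0.964, -1.387, -0.362)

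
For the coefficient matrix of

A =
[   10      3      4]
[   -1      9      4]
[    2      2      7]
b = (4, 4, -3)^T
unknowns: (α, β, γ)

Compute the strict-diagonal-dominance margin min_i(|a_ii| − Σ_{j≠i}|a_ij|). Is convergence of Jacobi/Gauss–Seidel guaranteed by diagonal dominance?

row 1: |10| − (3+4) = 3
row 2: |9| − (1+4) = 4
row 3: |7| − (2+2) = 3
minimum over rows = 3 → strictly diagonally dominant (convergence guaranteed)

3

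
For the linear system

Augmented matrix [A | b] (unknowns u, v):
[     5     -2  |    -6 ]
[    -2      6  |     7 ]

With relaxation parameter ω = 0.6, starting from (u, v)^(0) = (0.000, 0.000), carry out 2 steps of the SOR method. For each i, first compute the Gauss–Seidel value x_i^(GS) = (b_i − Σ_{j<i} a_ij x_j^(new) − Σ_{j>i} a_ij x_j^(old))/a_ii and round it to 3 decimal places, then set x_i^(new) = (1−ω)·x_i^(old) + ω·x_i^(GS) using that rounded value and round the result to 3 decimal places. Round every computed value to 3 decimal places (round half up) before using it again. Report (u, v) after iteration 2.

Iteration 1:
  u: GS value = (-6 - (-2)·0.000) / (5) = -1.200;  u ← (1−ω)·0.000 + ω·-1.200 = -0.720
  v: GS value = (7 - (-2)·-0.720) / (6) = 0.927;  v ← (1−ω)·0.000 + ω·0.927 = 0.556
Iteration 2:
  u: GS value = (-6 - (-2)·0.556) / (5) = -0.978;  u ← (1−ω)·-0.720 + ω·-0.978 = -0.875
  v: GS value = (7 - (-2)·-0.875) / (6) = 0.875;  v ← (1−ω)·0.556 + ω·0.875 = 0.747

(-0.875, 0.747)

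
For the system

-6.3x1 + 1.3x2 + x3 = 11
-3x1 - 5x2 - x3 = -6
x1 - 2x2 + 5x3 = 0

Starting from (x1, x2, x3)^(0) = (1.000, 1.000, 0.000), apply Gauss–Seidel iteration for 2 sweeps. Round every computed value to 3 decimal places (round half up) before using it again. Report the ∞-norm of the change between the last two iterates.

0.481

Iteration 1:
  x1 = (11 - (1.3)·1.000 - (1)·0.000) / (-6.3) = -1.540
  x2 = (-6 - (-3)·-1.540 - (-1)·0.000) / (-5) = 2.124
  x3 = (0 - (1)·-1.540 - (-2)·2.124) / (5) = 1.158
Iteration 2:
  x1 = (11 - (1.3)·2.124 - (1)·1.158) / (-6.3) = -1.124
  x2 = (-6 - (-3)·-1.124 - (-1)·1.158) / (-5) = 1.643
  x3 = (0 - (1)·-1.124 - (-2)·1.643) / (5) = 0.882
Change: (0.416, -0.481, -0.276) → max |·| = 0.481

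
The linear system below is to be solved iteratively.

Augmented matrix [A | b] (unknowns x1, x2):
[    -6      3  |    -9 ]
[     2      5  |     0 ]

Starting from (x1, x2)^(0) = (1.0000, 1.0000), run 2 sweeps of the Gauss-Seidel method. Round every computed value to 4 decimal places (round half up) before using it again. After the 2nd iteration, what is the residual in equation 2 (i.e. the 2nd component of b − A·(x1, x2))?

0.0000

Iteration 1:
  x1 = (-9 - (3)·1.0000) / (-6) = 2.0000
  x2 = (0 - (2)·2.0000) / (5) = -0.8000
Iteration 2:
  x1 = (-9 - (3)·-0.8000) / (-6) = 1.1000
  x2 = (0 - (2)·1.1000) / (5) = -0.4400
Residual b − A·x = (-1.0800, 0.0000)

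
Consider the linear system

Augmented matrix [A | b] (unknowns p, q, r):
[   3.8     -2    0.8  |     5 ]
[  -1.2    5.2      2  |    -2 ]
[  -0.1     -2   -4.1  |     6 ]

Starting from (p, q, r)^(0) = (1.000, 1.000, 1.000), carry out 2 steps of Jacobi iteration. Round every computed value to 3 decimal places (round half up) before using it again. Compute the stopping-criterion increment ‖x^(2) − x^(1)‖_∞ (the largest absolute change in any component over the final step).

Iteration 1:
  p = (5 - (-2)·1.000 - (0.8)·1.000) / (3.8) = 1.632
  q = (-2 - (-1.2)·1.000 - (2)·1.000) / (5.2) = -0.538
  r = (6 - (-0.1)·1.000 - (-2)·1.000) / (-4.1) = -1.976
Iteration 2:
  p = (5 - (-2)·-0.538 - (0.8)·-1.976) / (3.8) = 1.449
  q = (-2 - (-1.2)·1.632 - (2)·-1.976) / (5.2) = 0.752
  r = (6 - (-0.1)·1.632 - (-2)·-0.538) / (-4.1) = -1.241
Change: (-0.183, 1.290, 0.735) → max |·| = 1.290

1.290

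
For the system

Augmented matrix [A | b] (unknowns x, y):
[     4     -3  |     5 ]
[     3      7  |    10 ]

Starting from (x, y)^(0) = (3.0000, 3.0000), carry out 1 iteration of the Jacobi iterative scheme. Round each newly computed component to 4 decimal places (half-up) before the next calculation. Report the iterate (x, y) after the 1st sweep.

(3.5000, 0.1429)

Iteration 1:
  x = (5 - (-3)·3.0000) / (4) = 3.5000
  y = (10 - (3)·3.0000) / (7) = 0.1429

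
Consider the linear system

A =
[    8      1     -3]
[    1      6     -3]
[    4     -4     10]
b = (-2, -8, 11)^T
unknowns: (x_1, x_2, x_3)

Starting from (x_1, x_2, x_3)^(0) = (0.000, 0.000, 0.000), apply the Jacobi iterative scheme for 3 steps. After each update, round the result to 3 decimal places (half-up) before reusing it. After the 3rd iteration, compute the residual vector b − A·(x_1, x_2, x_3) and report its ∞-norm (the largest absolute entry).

Iteration 1:
  x_1 = (-2 - (1)·0.000 - (-3)·0.000) / (8) = -0.250
  x_2 = (-8 - (1)·0.000 - (-3)·0.000) / (6) = -1.333
  x_3 = (11 - (4)·0.000 - (-4)·0.000) / (10) = 1.100
Iteration 2:
  x_1 = (-2 - (1)·-1.333 - (-3)·1.100) / (8) = 0.329
  x_2 = (-8 - (1)·-0.250 - (-3)·1.100) / (6) = -0.742
  x_3 = (11 - (4)·-0.250 - (-4)·-1.333) / (10) = 0.667
Iteration 3:
  x_1 = (-2 - (1)·-0.742 - (-3)·0.667) / (8) = 0.093
  x_2 = (-8 - (1)·0.329 - (-3)·0.667) / (6) = -1.055
  x_3 = (11 - (4)·0.329 - (-4)·-0.742) / (10) = 0.672
Residual b − A·x = (0.327, 0.253, -0.312); ∞-norm = 0.327

0.327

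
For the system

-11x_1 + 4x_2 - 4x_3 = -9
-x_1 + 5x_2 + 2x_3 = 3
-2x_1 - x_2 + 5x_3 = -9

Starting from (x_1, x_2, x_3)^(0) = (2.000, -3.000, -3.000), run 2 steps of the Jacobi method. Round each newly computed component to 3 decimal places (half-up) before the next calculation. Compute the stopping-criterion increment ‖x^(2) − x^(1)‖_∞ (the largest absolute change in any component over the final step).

Iteration 1:
  x_1 = (-9 - (4)·-3.000 - (-4)·-3.000) / (-11) = 0.818
  x_2 = (3 - (-1)·2.000 - (2)·-3.000) / (5) = 2.200
  x_3 = (-9 - (-2)·2.000 - (-1)·-3.000) / (5) = -1.600
Iteration 2:
  x_1 = (-9 - (4)·2.200 - (-4)·-1.600) / (-11) = 2.200
  x_2 = (3 - (-1)·0.818 - (2)·-1.600) / (5) = 1.404
  x_3 = (-9 - (-2)·0.818 - (-1)·2.200) / (5) = -1.033
Change: (1.382, -0.796, 0.567) → max |·| = 1.382

1.382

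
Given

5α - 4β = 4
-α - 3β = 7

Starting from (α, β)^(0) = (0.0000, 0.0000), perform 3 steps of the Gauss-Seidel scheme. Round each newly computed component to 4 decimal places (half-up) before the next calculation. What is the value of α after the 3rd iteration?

Iteration 1:
  α = (4 - (-4)·0.0000) / (5) = 0.8000
  β = (7 - (-1)·0.8000) / (-3) = -2.6000
Iteration 2:
  α = (4 - (-4)·-2.6000) / (5) = -1.2800
  β = (7 - (-1)·-1.2800) / (-3) = -1.9067
Iteration 3:
  α = (4 - (-4)·-1.9067) / (5) = -0.7254
  β = (7 - (-1)·-0.7254) / (-3) = -2.0915

-0.7254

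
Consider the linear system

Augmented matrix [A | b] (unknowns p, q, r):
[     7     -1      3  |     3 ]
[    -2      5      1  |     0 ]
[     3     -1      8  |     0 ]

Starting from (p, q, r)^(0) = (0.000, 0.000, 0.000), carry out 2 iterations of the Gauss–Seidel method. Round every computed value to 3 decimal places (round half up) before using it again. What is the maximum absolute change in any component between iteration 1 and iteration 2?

Iteration 1:
  p = (3 - (-1)·0.000 - (3)·0.000) / (7) = 0.429
  q = (0 - (-2)·0.429 - (1)·0.000) / (5) = 0.172
  r = (0 - (3)·0.429 - (-1)·0.172) / (8) = -0.139
Iteration 2:
  p = (3 - (-1)·0.172 - (3)·-0.139) / (7) = 0.513
  q = (0 - (-2)·0.513 - (1)·-0.139) / (5) = 0.233
  r = (0 - (3)·0.513 - (-1)·0.233) / (8) = -0.163
Change: (0.084, 0.061, -0.024) → max |·| = 0.084

0.084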